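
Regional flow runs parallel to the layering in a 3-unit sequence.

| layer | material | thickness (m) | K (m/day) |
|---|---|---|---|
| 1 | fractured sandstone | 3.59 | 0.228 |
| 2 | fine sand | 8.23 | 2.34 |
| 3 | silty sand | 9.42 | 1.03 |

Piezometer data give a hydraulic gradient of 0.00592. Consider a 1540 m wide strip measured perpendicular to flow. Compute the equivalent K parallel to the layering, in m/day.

1.40

Flow is parallel to layering, so each bed carries its own Darcy discharge and the transmissivities add.
Σ(K_i·b_i) = 0.228×3.59 + 2.34×8.23 + 1.03×9.42 = 29.78 m²/day.
Total thickness b = 21.24 m, so K_eq = Σ(K_i·b_i)/b = 1.402 m/day.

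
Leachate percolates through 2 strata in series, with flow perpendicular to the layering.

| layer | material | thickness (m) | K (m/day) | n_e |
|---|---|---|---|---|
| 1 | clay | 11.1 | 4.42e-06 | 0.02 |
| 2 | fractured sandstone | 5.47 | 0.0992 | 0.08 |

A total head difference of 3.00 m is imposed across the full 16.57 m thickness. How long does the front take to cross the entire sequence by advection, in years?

With flow normal to the layers, continuity requires the same specific discharge q through every layer.
Σ(b_i/K_i) = 11.1/4.42e-06 + 5.47/0.0992 = 2.511e+06 d.
q = Δh / Σ(b_i/K_i) = 3.00 / 2.511e+06 = 1.195e-06 m/day.
In each layer the seepage velocity is v_i = q/n_i, so the layer transit time is t_i = b_i·n_i / q:
  layer 1 (clay): t_1 = 11.1 × 0.02 / 1.195e-06 = 1.858e+05 d
  layer 2 (fractured sandstone): t_2 = 5.47 × 0.08 / 1.195e-06 = 3.663e+05 d
Total t = Σ t_i = 5.522e+05 days = 1512 years.

1510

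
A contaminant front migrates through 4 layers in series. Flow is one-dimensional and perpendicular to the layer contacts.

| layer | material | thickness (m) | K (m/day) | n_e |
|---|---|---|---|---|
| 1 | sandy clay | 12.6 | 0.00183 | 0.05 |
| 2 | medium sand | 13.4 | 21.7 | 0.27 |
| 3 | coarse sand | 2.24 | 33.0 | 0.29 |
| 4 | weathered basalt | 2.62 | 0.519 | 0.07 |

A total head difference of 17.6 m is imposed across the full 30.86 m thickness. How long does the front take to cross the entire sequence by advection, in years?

With flow normal to the layers, continuity requires the same specific discharge q through every layer.
Σ(b_i/K_i) = 12.6/0.00183 + 13.4/21.7 + 2.24/33.0 + 2.62/0.519 = 6891 d.
q = Δh / Σ(b_i/K_i) = 17.6 / 6891 = 0.002554 m/day.
In each layer the seepage velocity is v_i = q/n_i, so the layer transit time is t_i = b_i·n_i / q:
  layer 1 (sandy clay): t_1 = 12.6 × 0.05 / 0.002554 = 246.7 d
  layer 2 (medium sand): t_2 = 13.4 × 0.27 / 0.002554 = 1417 d
  layer 3 (coarse sand): t_3 = 2.24 × 0.29 / 0.002554 = 254.3 d
  layer 4 (weathered basalt): t_4 = 2.62 × 0.07 / 0.002554 = 71.81 d
Total t = Σ t_i = 1989 days = 5.447 years.

5.45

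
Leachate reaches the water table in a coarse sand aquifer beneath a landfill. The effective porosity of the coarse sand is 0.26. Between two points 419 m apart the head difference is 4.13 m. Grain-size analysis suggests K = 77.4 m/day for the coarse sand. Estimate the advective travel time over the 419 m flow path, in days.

143

Hydraulic gradient i = Δh / L = 4.13 / 419 = 0.009857.
Darcy flux q = K · i = 77.40 × 0.009857 = 0.7629 m/day.
Seepage velocity v = q / n_e = 0.7629 / 0.26 = 2.934 m/day.
Travel time t = L / v = 419 / 2.934 = 142.8 days.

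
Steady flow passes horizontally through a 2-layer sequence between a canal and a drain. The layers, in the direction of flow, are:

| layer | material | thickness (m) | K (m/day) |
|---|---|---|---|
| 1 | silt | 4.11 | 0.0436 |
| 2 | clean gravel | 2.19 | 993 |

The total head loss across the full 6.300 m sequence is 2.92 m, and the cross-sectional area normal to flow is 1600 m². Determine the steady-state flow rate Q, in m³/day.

49.6

Flow is perpendicular to layering, so the layers act in series and the equivalent K is the thickness-weighted harmonic mean.
Total thickness L = 4.11 + 2.19 = 6.300 m.
Σ(b_i/K_i) = 4.11/0.0436 + 2.19/993 = 94.27 d.
K_eq = L / Σ(b_i/K_i) = 6.300 / 94.27 = 0.06683 m/day.
Q = K_eq · A · (Δh/L) = 0.06683 × 1600 × (2.92/6.300) = 49.56 m³/day.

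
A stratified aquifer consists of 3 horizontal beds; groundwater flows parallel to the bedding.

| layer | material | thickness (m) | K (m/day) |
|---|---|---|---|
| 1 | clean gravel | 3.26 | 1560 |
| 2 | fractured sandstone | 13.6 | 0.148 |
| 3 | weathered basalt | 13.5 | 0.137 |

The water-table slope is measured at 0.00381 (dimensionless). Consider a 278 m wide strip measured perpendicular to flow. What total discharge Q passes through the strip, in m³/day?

Flow is parallel to layering, so each bed carries its own Darcy discharge and the transmissivities add.
Σ(K_i·b_i) = 1560×3.26 + 0.148×13.6 + 0.137×13.5 = 5089 m²/day.
Hydraulic gradient i = 0.00381.
Q = Σ(K_i·b_i) · W · i = 5089 × 278 × 0.003810 = 5391 m³/day.

5390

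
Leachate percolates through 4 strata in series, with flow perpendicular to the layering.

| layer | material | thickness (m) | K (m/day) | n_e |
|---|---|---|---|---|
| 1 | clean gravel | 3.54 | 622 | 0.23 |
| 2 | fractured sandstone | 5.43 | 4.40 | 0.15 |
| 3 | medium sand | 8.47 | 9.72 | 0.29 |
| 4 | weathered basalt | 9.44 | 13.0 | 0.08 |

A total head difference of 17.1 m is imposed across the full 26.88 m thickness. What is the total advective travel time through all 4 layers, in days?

With flow normal to the layers, continuity requires the same specific discharge q through every layer.
Σ(b_i/K_i) = 3.54/622 + 5.43/4.40 + 8.47/9.72 + 9.44/13.0 = 2.837 d.
q = Δh / Σ(b_i/K_i) = 17.1 / 2.837 = 6.027 m/day.
In each layer the seepage velocity is v_i = q/n_i, so the layer transit time is t_i = b_i·n_i / q:
  layer 1 (clean gravel): t_1 = 3.54 × 0.23 / 6.027 = 0.1351 d
  layer 2 (fractured sandstone): t_2 = 5.43 × 0.15 / 6.027 = 0.1351 d
  layer 3 (medium sand): t_3 = 8.47 × 0.29 / 6.027 = 0.4076 d
  layer 4 (weathered basalt): t_4 = 9.44 × 0.08 / 6.027 = 0.1253 d
Total t = Σ t_i = 0.8031 days.

0.803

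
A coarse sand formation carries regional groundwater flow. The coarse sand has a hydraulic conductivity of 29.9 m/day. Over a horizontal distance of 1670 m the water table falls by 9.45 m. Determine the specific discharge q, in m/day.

Hydraulic gradient i = Δh / L = 9.45 / 1670 = 0.005659.
Specific discharge q = K · i = 29.90 × 0.005659 = 0.1692 m/day.

0.169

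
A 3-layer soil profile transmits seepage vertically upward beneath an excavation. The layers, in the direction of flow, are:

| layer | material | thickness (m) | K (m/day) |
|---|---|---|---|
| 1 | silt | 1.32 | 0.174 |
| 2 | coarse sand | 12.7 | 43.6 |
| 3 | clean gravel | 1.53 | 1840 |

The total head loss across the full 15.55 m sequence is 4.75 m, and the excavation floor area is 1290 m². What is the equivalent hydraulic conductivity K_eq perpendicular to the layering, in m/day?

Flow is perpendicular to layering, so the layers act in series and the equivalent K is the thickness-weighted harmonic mean.
Total thickness L = 1.32 + 12.7 + 1.53 = 15.55 m.
Σ(b_i/K_i) = 1.32/0.174 + 12.7/43.6 + 1.53/1840 = 7.878 d.
K_eq = L / Σ(b_i/K_i) = 15.55 / 7.878 = 1.974 m/day.

1.97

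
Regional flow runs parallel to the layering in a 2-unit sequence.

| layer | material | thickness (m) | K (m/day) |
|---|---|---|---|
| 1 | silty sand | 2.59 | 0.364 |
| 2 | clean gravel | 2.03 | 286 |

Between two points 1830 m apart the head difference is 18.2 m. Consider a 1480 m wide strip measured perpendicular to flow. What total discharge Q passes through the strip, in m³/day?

8560

Flow is parallel to layering, so each bed carries its own Darcy discharge and the transmissivities add.
Σ(K_i·b_i) = 0.364×2.59 + 286×2.03 = 581.5 m²/day.
Hydraulic gradient i = Δh / L = 18.2 / 1830 = 0.009945.
Q = Σ(K_i·b_i) · W · i = 581.5 × 1480 × 0.009945 = 8560 m³/day.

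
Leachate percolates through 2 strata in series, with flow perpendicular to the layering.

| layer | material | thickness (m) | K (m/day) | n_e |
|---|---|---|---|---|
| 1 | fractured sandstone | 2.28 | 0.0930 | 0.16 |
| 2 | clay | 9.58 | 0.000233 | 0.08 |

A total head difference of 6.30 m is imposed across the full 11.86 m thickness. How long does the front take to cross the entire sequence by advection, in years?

With flow normal to the layers, continuity requires the same specific discharge q through every layer.
Σ(b_i/K_i) = 2.28/0.0930 + 9.58/0.000233 = 41140 d.
q = Δh / Σ(b_i/K_i) = 6.30 / 41140 = 0.0001531 m/day.
In each layer the seepage velocity is v_i = q/n_i, so the layer transit time is t_i = b_i·n_i / q:
  layer 1 (fractured sandstone): t_1 = 2.28 × 0.16 / 0.0001531 = 2382 d
  layer 2 (clay): t_2 = 9.58 × 0.08 / 0.0001531 = 5005 d
Total t = Σ t_i = 7387 days = 20.22 years.

20.2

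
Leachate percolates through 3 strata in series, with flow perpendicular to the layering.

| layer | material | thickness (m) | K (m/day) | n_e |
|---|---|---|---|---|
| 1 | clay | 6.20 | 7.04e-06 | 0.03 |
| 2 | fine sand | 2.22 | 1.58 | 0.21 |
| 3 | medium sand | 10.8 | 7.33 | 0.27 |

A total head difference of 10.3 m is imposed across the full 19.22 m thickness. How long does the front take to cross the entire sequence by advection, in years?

With flow normal to the layers, continuity requires the same specific discharge q through every layer.
Σ(b_i/K_i) = 6.20/7.04e-06 + 2.22/1.58 + 10.8/7.33 = 8.807e+05 d.
q = Δh / Σ(b_i/K_i) = 10.3 / 8.807e+05 = 1.170e-05 m/day.
In each layer the seepage velocity is v_i = q/n_i, so the layer transit time is t_i = b_i·n_i / q:
  layer 1 (clay): t_1 = 6.20 × 0.03 / 1.170e-05 = 15904 d
  layer 2 (fine sand): t_2 = 2.22 × 0.21 / 1.170e-05 = 39862 d
  layer 3 (medium sand): t_3 = 10.8 × 0.27 / 1.170e-05 = 2.493e+05 d
Total t = Σ t_i = 3.051e+05 days = 835.3 years.

835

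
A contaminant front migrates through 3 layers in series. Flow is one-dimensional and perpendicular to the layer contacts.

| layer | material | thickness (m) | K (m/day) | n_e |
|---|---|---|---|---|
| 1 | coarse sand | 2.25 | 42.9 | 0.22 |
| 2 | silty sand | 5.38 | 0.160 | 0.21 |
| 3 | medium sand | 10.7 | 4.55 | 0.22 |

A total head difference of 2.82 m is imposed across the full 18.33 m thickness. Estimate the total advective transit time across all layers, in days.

With flow normal to the layers, continuity requires the same specific discharge q through every layer.
Σ(b_i/K_i) = 2.25/42.9 + 5.38/0.160 + 10.7/4.55 = 36.03 d.
q = Δh / Σ(b_i/K_i) = 2.82 / 36.03 = 0.07827 m/day.
In each layer the seepage velocity is v_i = q/n_i, so the layer transit time is t_i = b_i·n_i / q:
  layer 1 (coarse sand): t_1 = 2.25 × 0.22 / 0.07827 = 6.324 d
  layer 2 (silty sand): t_2 = 5.38 × 0.21 / 0.07827 = 14.43 d
  layer 3 (medium sand): t_3 = 10.7 × 0.22 / 0.07827 = 30.08 d
Total t = Σ t_i = 50.83 days.

50.8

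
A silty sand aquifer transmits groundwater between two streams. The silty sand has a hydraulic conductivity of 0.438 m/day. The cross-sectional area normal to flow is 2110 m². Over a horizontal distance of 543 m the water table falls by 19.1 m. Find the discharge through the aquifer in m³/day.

32.5

Hydraulic gradient i = Δh / L = 19.1 / 543 = 0.03517.
Darcy's law: Q = K · A · i = 0.4380 × 2110 × 0.03517 = 32.51 m³/day.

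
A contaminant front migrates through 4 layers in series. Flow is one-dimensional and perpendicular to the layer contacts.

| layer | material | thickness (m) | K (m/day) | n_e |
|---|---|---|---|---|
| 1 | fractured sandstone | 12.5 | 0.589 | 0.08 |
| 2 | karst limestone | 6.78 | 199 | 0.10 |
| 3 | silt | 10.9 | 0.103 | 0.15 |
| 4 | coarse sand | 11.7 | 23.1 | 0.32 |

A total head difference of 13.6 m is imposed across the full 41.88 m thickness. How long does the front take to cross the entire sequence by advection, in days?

66.2

With flow normal to the layers, continuity requires the same specific discharge q through every layer.
Σ(b_i/K_i) = 12.5/0.589 + 6.78/199 + 10.9/0.103 + 11.7/23.1 = 127.6 d.
q = Δh / Σ(b_i/K_i) = 13.6 / 127.6 = 0.1066 m/day.
In each layer the seepage velocity is v_i = q/n_i, so the layer transit time is t_i = b_i·n_i / q:
  layer 1 (fractured sandstone): t_1 = 12.5 × 0.08 / 0.1066 = 9.381 d
  layer 2 (karst limestone): t_2 = 6.78 × 0.10 / 0.1066 = 6.361 d
  layer 3 (silt): t_3 = 10.9 × 0.15 / 0.1066 = 15.34 d
  layer 4 (coarse sand): t_4 = 11.7 × 0.32 / 0.1066 = 35.12 d
Total t = Σ t_i = 66.21 days.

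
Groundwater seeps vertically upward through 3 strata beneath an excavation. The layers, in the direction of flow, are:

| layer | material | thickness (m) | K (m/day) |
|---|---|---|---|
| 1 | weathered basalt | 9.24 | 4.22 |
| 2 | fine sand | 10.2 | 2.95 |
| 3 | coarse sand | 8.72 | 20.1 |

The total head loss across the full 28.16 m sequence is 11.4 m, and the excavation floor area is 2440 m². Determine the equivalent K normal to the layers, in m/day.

4.63

Flow is perpendicular to layering, so the layers act in series and the equivalent K is the thickness-weighted harmonic mean.
Total thickness L = 9.24 + 10.2 + 8.72 = 28.16 m.
Σ(b_i/K_i) = 9.24/4.22 + 10.2/2.95 + 8.72/20.1 = 6.081 d.
K_eq = L / Σ(b_i/K_i) = 28.16 / 6.081 = 4.631 m/day.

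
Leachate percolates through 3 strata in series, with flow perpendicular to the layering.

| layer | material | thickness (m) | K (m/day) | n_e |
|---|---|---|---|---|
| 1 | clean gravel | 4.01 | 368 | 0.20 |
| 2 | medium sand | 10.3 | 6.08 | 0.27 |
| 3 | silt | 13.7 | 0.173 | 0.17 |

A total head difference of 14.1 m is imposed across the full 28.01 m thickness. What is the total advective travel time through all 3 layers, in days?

33.9

With flow normal to the layers, continuity requires the same specific discharge q through every layer.
Σ(b_i/K_i) = 4.01/368 + 10.3/6.08 + 13.7/0.173 = 80.90 d.
q = Δh / Σ(b_i/K_i) = 14.1 / 80.90 = 0.1743 m/day.
In each layer the seepage velocity is v_i = q/n_i, so the layer transit time is t_i = b_i·n_i / q:
  layer 1 (clean gravel): t_1 = 4.01 × 0.20 / 0.1743 = 4.601 d
  layer 2 (medium sand): t_2 = 10.3 × 0.27 / 0.1743 = 15.96 d
  layer 3 (silt): t_3 = 13.7 × 0.17 / 0.1743 = 13.36 d
Total t = Σ t_i = 33.92 days.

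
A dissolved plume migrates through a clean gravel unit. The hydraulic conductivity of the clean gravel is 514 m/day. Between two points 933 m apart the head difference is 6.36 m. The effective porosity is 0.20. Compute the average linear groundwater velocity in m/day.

17.5

Hydraulic gradient i = Δh / L = 6.36 / 933 = 0.006817.
Darcy flux q = K · i = 514.0 × 0.006817 = 3.504 m/day.
Seepage velocity v = q / n_e = 3.504 / 0.20 = 17.52 m/day.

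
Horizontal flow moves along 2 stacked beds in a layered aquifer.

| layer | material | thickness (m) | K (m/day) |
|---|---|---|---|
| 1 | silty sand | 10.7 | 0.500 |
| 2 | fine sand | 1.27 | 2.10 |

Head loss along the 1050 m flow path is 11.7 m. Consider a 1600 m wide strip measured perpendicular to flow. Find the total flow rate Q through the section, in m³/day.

Flow is parallel to layering, so each bed carries its own Darcy discharge and the transmissivities add.
Σ(K_i·b_i) = 0.500×10.7 + 2.10×1.27 = 8.017 m²/day.
Hydraulic gradient i = Δh / L = 11.7 / 1050 = 0.01114.
Q = Σ(K_i·b_i) · W · i = 8.017 × 1600 × 0.01114 = 142.9 m³/day.

143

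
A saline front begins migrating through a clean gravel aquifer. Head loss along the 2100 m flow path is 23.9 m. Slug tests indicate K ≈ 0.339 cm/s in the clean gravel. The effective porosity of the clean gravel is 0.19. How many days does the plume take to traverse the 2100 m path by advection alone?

Convert K: 0.339 cm/s × 864 = 292.9 m/day.
Hydraulic gradient i = Δh / L = 23.9 / 2100 = 0.01138.
Darcy flux q = K · i = 292.9 × 0.01138 = 3.333 m/day.
Seepage velocity v = q / n_e = 3.333 / 0.19 = 17.54 m/day.
Travel time t = L / v = 2100 / 17.54 = 119.7 days.

120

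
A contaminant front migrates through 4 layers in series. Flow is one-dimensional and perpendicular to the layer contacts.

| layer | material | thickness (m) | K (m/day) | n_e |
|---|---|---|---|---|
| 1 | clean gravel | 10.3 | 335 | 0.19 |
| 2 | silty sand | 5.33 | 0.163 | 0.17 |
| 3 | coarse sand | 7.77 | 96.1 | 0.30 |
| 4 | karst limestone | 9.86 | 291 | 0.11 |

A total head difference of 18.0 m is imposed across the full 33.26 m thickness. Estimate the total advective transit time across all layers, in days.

With flow normal to the layers, continuity requires the same specific discharge q through every layer.
Σ(b_i/K_i) = 10.3/335 + 5.33/0.163 + 7.77/96.1 + 9.86/291 = 32.84 d.
q = Δh / Σ(b_i/K_i) = 18.0 / 32.84 = 0.5480 m/day.
In each layer the seepage velocity is v_i = q/n_i, so the layer transit time is t_i = b_i·n_i / q:
  layer 1 (clean gravel): t_1 = 10.3 × 0.19 / 0.5480 = 3.571 d
  layer 2 (silty sand): t_2 = 5.33 × 0.17 / 0.5480 = 1.653 d
  layer 3 (coarse sand): t_3 = 7.77 × 0.30 / 0.5480 = 4.253 d
  layer 4 (karst limestone): t_4 = 9.86 × 0.11 / 0.5480 = 1.979 d
Total t = Σ t_i = 11.46 days.

11.5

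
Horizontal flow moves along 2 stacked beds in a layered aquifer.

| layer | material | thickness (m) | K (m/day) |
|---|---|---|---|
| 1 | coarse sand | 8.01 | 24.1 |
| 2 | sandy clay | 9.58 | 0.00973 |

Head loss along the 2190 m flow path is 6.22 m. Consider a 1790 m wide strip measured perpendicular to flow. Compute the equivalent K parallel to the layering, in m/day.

Flow is parallel to layering, so each bed carries its own Darcy discharge and the transmissivities add.
Σ(K_i·b_i) = 24.1×8.01 + 0.00973×9.58 = 193.1 m²/day.
Total thickness b = 17.59 m, so K_eq = Σ(K_i·b_i)/b = 10.98 m/day.

11.0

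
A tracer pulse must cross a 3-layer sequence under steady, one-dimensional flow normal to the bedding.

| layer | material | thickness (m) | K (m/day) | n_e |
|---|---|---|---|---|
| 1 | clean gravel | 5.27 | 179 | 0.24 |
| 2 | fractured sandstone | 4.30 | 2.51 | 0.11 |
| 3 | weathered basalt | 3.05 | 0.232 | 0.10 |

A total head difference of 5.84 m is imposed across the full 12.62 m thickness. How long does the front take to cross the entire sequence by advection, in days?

5.21

With flow normal to the layers, continuity requires the same specific discharge q through every layer.
Σ(b_i/K_i) = 5.27/179 + 4.30/2.51 + 3.05/0.232 = 14.89 d.
q = Δh / Σ(b_i/K_i) = 5.84 / 14.89 = 0.3922 m/day.
In each layer the seepage velocity is v_i = q/n_i, so the layer transit time is t_i = b_i·n_i / q:
  layer 1 (clean gravel): t_1 = 5.27 × 0.24 / 0.3922 = 3.225 d
  layer 2 (fractured sandstone): t_2 = 4.30 × 0.11 / 0.3922 = 1.206 d
  layer 3 (weathered basalt): t_3 = 3.05 × 0.10 / 0.3922 = 0.7776 d
Total t = Σ t_i = 5.208 days.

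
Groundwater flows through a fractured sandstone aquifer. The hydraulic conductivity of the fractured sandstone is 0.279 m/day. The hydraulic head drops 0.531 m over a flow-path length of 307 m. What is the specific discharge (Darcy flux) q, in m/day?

Hydraulic gradient i = Δh / L = 0.531 / 307 = 0.001730.
Specific discharge q = K · i = 0.2790 × 0.001730 = 0.0004826 m/day.

0.000483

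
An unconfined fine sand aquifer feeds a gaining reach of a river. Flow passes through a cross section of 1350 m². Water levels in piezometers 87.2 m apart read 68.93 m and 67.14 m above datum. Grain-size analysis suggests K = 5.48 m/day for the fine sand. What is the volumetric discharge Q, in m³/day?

Hydraulic gradient i = (68.93 − 67.14) / 87.2 = 1.79 / 87.2 = 0.02053.
Darcy's law: Q = K · A · i = 5.480 × 1350 × 0.02053 = 151.9 m³/day.

152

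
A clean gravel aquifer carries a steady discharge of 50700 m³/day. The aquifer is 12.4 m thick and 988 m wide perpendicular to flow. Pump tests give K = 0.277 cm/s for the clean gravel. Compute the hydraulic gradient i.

Convert K: 0.277 cm/s × 864 = 239.3 m/day.
Cross-sectional area A = 988 × 12.4 = 12251 m².
From Q = K·A·i, i = Q / (K·A) = 50700 / (239.3 × 12251) = 0.01729.

0.0173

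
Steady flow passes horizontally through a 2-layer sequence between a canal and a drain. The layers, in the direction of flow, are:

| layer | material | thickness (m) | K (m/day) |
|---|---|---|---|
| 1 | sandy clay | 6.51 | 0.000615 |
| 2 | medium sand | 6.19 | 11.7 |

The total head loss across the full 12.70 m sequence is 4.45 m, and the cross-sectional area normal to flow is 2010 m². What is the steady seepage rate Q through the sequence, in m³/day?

0.845

Flow is perpendicular to layering, so the layers act in series and the equivalent K is the thickness-weighted harmonic mean.
Total thickness L = 6.51 + 6.19 = 12.70 m.
Σ(b_i/K_i) = 6.51/0.000615 + 6.19/11.7 = 10586 d.
K_eq = L / Σ(b_i/K_i) = 12.70 / 10586 = 0.001200 m/day.
Q = K_eq · A · (Δh/L) = 0.001200 × 2010 × (4.45/12.70) = 0.8449 m³/day.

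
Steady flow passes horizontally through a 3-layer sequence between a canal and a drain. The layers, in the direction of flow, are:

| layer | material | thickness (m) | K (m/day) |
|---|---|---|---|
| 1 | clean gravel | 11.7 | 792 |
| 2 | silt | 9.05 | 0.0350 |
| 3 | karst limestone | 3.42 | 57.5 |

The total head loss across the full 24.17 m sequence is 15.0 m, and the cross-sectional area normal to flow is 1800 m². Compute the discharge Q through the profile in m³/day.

Flow is perpendicular to layering, so the layers act in series and the equivalent K is the thickness-weighted harmonic mean.
Total thickness L = 11.7 + 9.05 + 3.42 = 24.17 m.
Σ(b_i/K_i) = 11.7/792 + 9.05/0.0350 + 3.42/57.5 = 258.6 d.
K_eq = L / Σ(b_i/K_i) = 24.17 / 258.6 = 0.09345 m/day.
Q = K_eq · A · (Δh/L) = 0.09345 × 1800 × (15.0/24.17) = 104.4 m³/day.

104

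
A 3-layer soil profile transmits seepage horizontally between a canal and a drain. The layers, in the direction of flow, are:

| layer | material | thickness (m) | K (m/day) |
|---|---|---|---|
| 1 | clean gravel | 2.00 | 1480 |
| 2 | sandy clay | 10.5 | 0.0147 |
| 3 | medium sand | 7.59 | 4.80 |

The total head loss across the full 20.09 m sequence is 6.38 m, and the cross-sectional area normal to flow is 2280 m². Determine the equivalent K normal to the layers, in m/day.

Flow is perpendicular to layering, so the layers act in series and the equivalent K is the thickness-weighted harmonic mean.
Total thickness L = 2.00 + 10.5 + 7.59 = 20.09 m.
Σ(b_i/K_i) = 2.00/1480 + 10.5/0.0147 + 7.59/4.80 = 715.9 d.
K_eq = L / Σ(b_i/K_i) = 20.09 / 715.9 = 0.02806 m/day.

0.0281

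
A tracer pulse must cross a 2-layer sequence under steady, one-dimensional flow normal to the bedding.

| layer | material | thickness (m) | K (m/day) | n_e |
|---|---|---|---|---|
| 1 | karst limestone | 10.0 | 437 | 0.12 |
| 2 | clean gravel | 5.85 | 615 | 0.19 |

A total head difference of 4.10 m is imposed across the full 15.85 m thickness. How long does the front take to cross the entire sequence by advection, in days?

With flow normal to the layers, continuity requires the same specific discharge q through every layer.
Σ(b_i/K_i) = 10.0/437 + 5.85/615 = 0.03240 d.
q = Δh / Σ(b_i/K_i) = 4.10 / 0.03240 = 126.6 m/day.
In each layer the seepage velocity is v_i = q/n_i, so the layer transit time is t_i = b_i·n_i / q:
  layer 1 (karst limestone): t_1 = 10.0 × 0.12 / 126.6 = 0.009482 d
  layer 2 (clean gravel): t_2 = 5.85 × 0.19 / 126.6 = 0.008782 d
Total t = Σ t_i = 0.01826 days.

0.0183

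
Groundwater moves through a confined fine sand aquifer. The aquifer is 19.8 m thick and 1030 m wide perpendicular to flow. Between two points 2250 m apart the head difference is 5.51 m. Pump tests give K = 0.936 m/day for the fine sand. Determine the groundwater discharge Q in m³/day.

Cross-sectional area A = 1030 × 19.8 = 20394 m².
Hydraulic gradient i = Δh / L = 5.51 / 2250 = 0.002449.
Darcy's law: Q = K · A · i = 0.9360 × 20394 × 0.002449 = 46.75 m³/day.

46.7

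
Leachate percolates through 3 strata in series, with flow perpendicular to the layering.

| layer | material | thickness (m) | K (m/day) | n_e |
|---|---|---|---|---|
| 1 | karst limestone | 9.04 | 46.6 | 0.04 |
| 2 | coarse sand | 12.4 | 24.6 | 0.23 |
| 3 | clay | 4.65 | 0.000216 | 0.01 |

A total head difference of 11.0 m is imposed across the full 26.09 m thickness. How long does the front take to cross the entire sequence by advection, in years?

17.5

With flow normal to the layers, continuity requires the same specific discharge q through every layer.
Σ(b_i/K_i) = 9.04/46.6 + 12.4/24.6 + 4.65/0.000216 = 21528 d.
q = Δh / Σ(b_i/K_i) = 11.0 / 21528 = 0.0005110 m/day.
In each layer the seepage velocity is v_i = q/n_i, so the layer transit time is t_i = b_i·n_i / q:
  layer 1 (karst limestone): t_1 = 9.04 × 0.04 / 0.0005110 = 707.7 d
  layer 2 (coarse sand): t_2 = 12.4 × 0.23 / 0.0005110 = 5582 d
  layer 3 (clay): t_3 = 4.65 × 0.01 / 0.0005110 = 91.01 d
Total t = Σ t_i = 6380 days = 17.47 years.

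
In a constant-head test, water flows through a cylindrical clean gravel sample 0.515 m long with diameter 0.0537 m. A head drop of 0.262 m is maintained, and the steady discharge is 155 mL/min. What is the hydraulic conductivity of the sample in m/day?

Cross-sectional area A = π·(d/2)² = π × (0.0537/2)² = 0.002265 m².
Convert discharge: 155 mL/min = 2.583e-06 m³/s.
Darcy's law rearranged: K = Q·L / (A·Δh) = 2.583e-06 × 0.515 / (0.002265 × 0.262) = 0.002242 m/s = 193.7 m/day.

194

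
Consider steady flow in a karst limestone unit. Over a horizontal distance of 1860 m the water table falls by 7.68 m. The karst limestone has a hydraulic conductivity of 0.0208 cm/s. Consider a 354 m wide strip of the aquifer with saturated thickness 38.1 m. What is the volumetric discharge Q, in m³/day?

1000

Convert K: 0.0208 cm/s × 864 = 17.97 m/day.
Cross-sectional area A = 354 × 38.1 = 13487 m².
Hydraulic gradient i = Δh / L = 7.68 / 1860 = 0.004129.
Darcy's law: Q = K · A · i = 17.97 × 13487 × 0.004129 = 1001 m³/day.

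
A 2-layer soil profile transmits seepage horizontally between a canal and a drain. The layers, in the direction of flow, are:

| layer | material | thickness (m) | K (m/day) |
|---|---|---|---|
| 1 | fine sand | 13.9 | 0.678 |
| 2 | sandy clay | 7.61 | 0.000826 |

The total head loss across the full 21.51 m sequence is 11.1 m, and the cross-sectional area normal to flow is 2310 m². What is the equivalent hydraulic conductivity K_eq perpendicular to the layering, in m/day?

0.00233

Flow is perpendicular to layering, so the layers act in series and the equivalent K is the thickness-weighted harmonic mean.
Total thickness L = 13.9 + 7.61 = 21.51 m.
Σ(b_i/K_i) = 13.9/0.678 + 7.61/0.000826 = 9234 d.
K_eq = L / Σ(b_i/K_i) = 21.51 / 9234 = 0.002330 m/day.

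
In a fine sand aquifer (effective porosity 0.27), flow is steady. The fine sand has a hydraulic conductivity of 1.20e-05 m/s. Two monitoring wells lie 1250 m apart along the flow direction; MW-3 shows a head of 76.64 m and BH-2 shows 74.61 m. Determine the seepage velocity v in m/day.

Convert K: 1.20e-05 m/s × 86400 = 1.037 m/day.
Hydraulic gradient i = (76.64 − 74.61) / 1250 = 2.03 / 1250 = 0.001624.
Darcy flux q = K · i = 1.037 × 0.001624 = 0.001684 m/day.
Seepage velocity v = q / n_e = 0.001684 / 0.27 = 0.006236 m/day.

0.00624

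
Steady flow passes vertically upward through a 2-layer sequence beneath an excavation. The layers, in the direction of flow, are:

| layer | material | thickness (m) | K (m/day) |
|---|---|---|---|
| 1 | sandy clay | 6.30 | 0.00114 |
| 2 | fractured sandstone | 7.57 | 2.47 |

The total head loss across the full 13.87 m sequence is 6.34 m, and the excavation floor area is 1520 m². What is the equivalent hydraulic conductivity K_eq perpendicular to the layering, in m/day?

Flow is perpendicular to layering, so the layers act in series and the equivalent K is the thickness-weighted harmonic mean.
Total thickness L = 6.30 + 7.57 = 13.87 m.
Σ(b_i/K_i) = 6.30/0.00114 + 7.57/2.47 = 5529 d.
K_eq = L / Σ(b_i/K_i) = 13.87 / 5529 = 0.002508 m/day.

0.00251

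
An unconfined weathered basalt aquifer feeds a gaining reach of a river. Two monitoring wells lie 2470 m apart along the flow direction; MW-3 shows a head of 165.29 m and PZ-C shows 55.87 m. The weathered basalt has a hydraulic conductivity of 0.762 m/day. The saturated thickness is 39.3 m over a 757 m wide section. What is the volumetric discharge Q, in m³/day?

Cross-sectional area A = 757 × 39.3 = 29750 m².
Hydraulic gradient i = (165.29 − 55.87) / 2470 = 109.42 / 2470 = 0.04430.
Darcy's law: Q = K · A · i = 0.7620 × 29750 × 0.04430 = 1004 m³/day.

1000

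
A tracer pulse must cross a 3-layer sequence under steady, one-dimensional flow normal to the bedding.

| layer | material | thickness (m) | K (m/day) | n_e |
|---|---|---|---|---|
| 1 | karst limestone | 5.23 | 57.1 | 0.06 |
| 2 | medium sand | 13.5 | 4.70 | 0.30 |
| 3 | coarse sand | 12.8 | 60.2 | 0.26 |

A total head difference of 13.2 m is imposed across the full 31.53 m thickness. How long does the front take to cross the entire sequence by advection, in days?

1.85

With flow normal to the layers, continuity requires the same specific discharge q through every layer.
Σ(b_i/K_i) = 5.23/57.1 + 13.5/4.70 + 12.8/60.2 = 3.177 d.
q = Δh / Σ(b_i/K_i) = 13.2 / 3.177 = 4.155 m/day.
In each layer the seepage velocity is v_i = q/n_i, so the layer transit time is t_i = b_i·n_i / q:
  layer 1 (karst limestone): t_1 = 5.23 × 0.06 / 4.155 = 0.07552 d
  layer 2 (medium sand): t_2 = 13.5 × 0.30 / 4.155 = 0.9746 d
  layer 3 (coarse sand): t_3 = 12.8 × 0.26 / 4.155 = 0.8009 d
Total t = Σ t_i = 1.851 days.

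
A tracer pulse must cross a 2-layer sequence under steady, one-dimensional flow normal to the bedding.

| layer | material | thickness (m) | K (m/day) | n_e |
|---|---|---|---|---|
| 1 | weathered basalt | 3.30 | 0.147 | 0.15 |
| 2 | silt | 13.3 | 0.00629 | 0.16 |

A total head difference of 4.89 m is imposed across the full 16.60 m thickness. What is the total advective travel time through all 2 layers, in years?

With flow normal to the layers, continuity requires the same specific discharge q through every layer.
Σ(b_i/K_i) = 3.30/0.147 + 13.3/0.00629 = 2137 d.
q = Δh / Σ(b_i/K_i) = 4.89 / 2137 = 0.002288 m/day.
In each layer the seepage velocity is v_i = q/n_i, so the layer transit time is t_i = b_i·n_i / q:
  layer 1 (weathered basalt): t_1 = 3.30 × 0.15 / 0.002288 = 216.3 d
  layer 2 (silt): t_2 = 13.3 × 0.16 / 0.002288 = 929.9 d
Total t = Σ t_i = 1146 days = 3.138 years.

3.14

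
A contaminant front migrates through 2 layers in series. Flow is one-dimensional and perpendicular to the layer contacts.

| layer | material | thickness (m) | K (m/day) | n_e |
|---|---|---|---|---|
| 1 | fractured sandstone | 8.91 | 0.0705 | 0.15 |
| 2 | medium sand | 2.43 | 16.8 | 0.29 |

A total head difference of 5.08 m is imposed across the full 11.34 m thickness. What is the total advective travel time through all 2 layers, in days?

50.8

With flow normal to the layers, continuity requires the same specific discharge q through every layer.
Σ(b_i/K_i) = 8.91/0.0705 + 2.43/16.8 = 126.5 d.
q = Δh / Σ(b_i/K_i) = 5.08 / 126.5 = 0.04015 m/day.
In each layer the seepage velocity is v_i = q/n_i, so the layer transit time is t_i = b_i·n_i / q:
  layer 1 (fractured sandstone): t_1 = 8.91 × 0.15 / 0.04015 = 33.29 d
  layer 2 (medium sand): t_2 = 2.43 × 0.29 / 0.04015 = 17.55 d
Total t = Σ t_i = 50.84 days.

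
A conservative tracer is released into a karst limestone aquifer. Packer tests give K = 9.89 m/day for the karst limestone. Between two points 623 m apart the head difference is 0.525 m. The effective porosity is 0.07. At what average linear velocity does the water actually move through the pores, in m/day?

0.119

Hydraulic gradient i = Δh / L = 0.525 / 623 = 0.0008427.
Darcy flux q = K · i = 9.890 × 0.0008427 = 0.008334 m/day.
Seepage velocity v = q / n_e = 0.008334 / 0.07 = 0.1191 m/day.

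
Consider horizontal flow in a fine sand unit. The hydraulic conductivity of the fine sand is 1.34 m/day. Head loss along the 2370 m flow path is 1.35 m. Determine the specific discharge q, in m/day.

0.000763

Hydraulic gradient i = Δh / L = 1.35 / 2370 = 0.0005696.
Specific discharge q = K · i = 1.340 × 0.0005696 = 0.0007633 m/day.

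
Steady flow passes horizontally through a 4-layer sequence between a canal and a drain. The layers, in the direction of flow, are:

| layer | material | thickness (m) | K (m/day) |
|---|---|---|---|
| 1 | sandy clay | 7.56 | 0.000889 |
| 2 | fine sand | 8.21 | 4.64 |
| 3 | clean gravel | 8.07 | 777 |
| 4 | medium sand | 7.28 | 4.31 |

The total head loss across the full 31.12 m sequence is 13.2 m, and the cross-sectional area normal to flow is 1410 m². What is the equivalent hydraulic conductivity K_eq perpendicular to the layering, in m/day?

0.00366

Flow is perpendicular to layering, so the layers act in series and the equivalent K is the thickness-weighted harmonic mean.
Total thickness L = 7.56 + 8.21 + 8.07 + 7.28 = 31.12 m.
Σ(b_i/K_i) = 7.56/0.000889 + 8.21/4.64 + 8.07/777 + 7.28/4.31 = 8507 d.
K_eq = L / Σ(b_i/K_i) = 31.12 / 8507 = 0.003658 m/day.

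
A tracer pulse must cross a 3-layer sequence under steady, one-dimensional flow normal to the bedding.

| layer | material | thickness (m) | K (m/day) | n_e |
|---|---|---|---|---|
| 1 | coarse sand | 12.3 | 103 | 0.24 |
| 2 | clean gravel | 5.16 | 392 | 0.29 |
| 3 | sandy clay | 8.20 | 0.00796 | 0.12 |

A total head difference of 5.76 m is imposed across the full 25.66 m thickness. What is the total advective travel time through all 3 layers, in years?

With flow normal to the layers, continuity requires the same specific discharge q through every layer.
Σ(b_i/K_i) = 12.3/103 + 5.16/392 + 8.20/0.00796 = 1030 d.
q = Δh / Σ(b_i/K_i) = 5.76 / 1030 = 0.005591 m/day.
In each layer the seepage velocity is v_i = q/n_i, so the layer transit time is t_i = b_i·n_i / q:
  layer 1 (coarse sand): t_1 = 12.3 × 0.24 / 0.005591 = 528.0 d
  layer 2 (clean gravel): t_2 = 5.16 × 0.29 / 0.005591 = 267.7 d
  layer 3 (sandy clay): t_3 = 8.20 × 0.12 / 0.005591 = 176.0 d
Total t = Σ t_i = 971.7 days = 2.660 years.

2.66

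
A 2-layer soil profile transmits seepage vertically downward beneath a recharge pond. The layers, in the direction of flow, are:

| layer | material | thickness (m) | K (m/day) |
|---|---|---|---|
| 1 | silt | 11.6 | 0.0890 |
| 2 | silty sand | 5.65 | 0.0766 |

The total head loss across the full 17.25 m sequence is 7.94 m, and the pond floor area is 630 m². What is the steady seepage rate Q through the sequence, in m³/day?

24.5

Flow is perpendicular to layering, so the layers act in series and the equivalent K is the thickness-weighted harmonic mean.
Total thickness L = 11.6 + 5.65 = 17.25 m.
Σ(b_i/K_i) = 11.6/0.0890 + 5.65/0.0766 = 204.1 d.
K_eq = L / Σ(b_i/K_i) = 17.25 / 204.1 = 0.08452 m/day.
Q = K_eq · A · (Δh/L) = 0.08452 × 630 × (7.94/17.25) = 24.51 m³/day.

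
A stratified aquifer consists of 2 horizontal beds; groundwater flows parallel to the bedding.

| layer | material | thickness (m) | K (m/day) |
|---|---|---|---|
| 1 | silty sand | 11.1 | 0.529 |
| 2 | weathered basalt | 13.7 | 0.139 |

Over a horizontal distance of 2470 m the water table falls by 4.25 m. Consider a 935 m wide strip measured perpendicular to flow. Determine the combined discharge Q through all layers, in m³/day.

12.5

Flow is parallel to layering, so each bed carries its own Darcy discharge and the transmissivities add.
Σ(K_i·b_i) = 0.529×11.1 + 0.139×13.7 = 7.776 m²/day.
Hydraulic gradient i = Δh / L = 4.25 / 2470 = 0.001721.
Q = Σ(K_i·b_i) · W · i = 7.776 × 935 × 0.001721 = 12.51 m³/day.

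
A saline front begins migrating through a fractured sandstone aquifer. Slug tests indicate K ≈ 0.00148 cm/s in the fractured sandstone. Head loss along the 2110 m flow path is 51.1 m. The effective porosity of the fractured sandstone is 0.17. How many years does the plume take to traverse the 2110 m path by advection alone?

Convert K: 0.00148 cm/s × 864 = 1.279 m/day.
Hydraulic gradient i = Δh / L = 51.1 / 2110 = 0.02422.
Darcy flux q = K · i = 1.279 × 0.02422 = 0.03097 m/day.
Seepage velocity v = q / n_e = 0.03097 / 0.17 = 0.1822 m/day.
Travel time t = L / v = 2110 / 0.1822 = 11583 days = 31.71 years.

31.7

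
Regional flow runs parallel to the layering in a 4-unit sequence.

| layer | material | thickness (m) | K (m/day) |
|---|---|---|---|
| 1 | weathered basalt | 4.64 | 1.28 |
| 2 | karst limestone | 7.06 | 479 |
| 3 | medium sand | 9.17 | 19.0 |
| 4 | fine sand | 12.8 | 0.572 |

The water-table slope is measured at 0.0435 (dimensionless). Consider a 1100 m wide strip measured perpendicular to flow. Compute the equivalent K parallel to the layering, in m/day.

Flow is parallel to layering, so each bed carries its own Darcy discharge and the transmissivities add.
Σ(K_i·b_i) = 1.28×4.64 + 479×7.06 + 19.0×9.17 + 0.572×12.8 = 3569 m²/day.
Total thickness b = 33.67 m, so K_eq = Σ(K_i·b_i)/b = 106.0 m/day.

106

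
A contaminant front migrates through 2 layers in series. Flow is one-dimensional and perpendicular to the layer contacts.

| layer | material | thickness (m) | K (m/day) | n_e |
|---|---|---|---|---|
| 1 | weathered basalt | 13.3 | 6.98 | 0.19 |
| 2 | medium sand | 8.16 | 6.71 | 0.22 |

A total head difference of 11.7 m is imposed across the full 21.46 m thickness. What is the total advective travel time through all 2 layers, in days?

1.15

With flow normal to the layers, continuity requires the same specific discharge q through every layer.
Σ(b_i/K_i) = 13.3/6.98 + 8.16/6.71 = 3.122 d.
q = Δh / Σ(b_i/K_i) = 11.7 / 3.122 = 3.748 m/day.
In each layer the seepage velocity is v_i = q/n_i, so the layer transit time is t_i = b_i·n_i / q:
  layer 1 (weathered basalt): t_1 = 13.3 × 0.19 / 3.748 = 0.6742 d
  layer 2 (medium sand): t_2 = 8.16 × 0.22 / 3.748 = 0.4790 d
Total t = Σ t_i = 1.153 days.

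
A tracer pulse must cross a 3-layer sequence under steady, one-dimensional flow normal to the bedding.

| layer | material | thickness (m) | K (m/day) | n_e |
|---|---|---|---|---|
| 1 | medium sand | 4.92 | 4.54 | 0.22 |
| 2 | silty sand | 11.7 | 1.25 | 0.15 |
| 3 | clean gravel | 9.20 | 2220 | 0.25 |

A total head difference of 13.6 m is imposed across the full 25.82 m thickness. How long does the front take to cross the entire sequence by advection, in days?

With flow normal to the layers, continuity requires the same specific discharge q through every layer.
Σ(b_i/K_i) = 4.92/4.54 + 11.7/1.25 + 9.20/2220 = 10.45 d.
q = Δh / Σ(b_i/K_i) = 13.6 / 10.45 = 1.302 m/day.
In each layer the seepage velocity is v_i = q/n_i, so the layer transit time is t_i = b_i·n_i / q:
  layer 1 (medium sand): t_1 = 4.92 × 0.22 / 1.302 = 0.8315 d
  layer 2 (silty sand): t_2 = 11.7 × 0.15 / 1.302 = 1.348 d
  layer 3 (clean gravel): t_3 = 9.20 × 0.25 / 1.302 = 1.767 d
Total t = Σ t_i = 3.947 days.

3.95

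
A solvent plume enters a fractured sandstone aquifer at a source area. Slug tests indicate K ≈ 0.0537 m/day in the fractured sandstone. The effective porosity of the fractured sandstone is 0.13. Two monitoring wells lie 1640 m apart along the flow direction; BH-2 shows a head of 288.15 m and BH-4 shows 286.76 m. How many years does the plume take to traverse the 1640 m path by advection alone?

Hydraulic gradient i = (288.15 − 286.76) / 1640 = 1.39 / 1640 = 0.0008476.
Darcy flux q = K · i = 0.05370 × 0.0008476 = 4.551e-05 m/day.
Seepage velocity v = q / n_e = 4.551e-05 / 0.13 = 0.0003501 m/day.
Travel time t = L / v = 1640 / 0.0003501 = 4.684e+06 days = 12825 years.

12800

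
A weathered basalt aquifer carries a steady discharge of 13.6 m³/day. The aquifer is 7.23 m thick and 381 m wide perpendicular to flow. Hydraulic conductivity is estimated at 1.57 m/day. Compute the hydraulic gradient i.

0.00314

Cross-sectional area A = 381 × 7.23 = 2755 m².
From Q = K·A·i, i = Q / (K·A) = 13.6 / (1.570 × 2755) = 0.003145.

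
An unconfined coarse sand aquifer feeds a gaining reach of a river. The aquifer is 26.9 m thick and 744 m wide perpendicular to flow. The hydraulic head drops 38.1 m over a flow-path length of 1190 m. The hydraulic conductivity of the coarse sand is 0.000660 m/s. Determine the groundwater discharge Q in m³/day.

Convert K: 0.000660 m/s × 86400 = 57.02 m/day.
Cross-sectional area A = 744 × 26.9 = 20014 m².
Hydraulic gradient i = Δh / L = 38.1 / 1190 = 0.03202.
Darcy's law: Q = K · A · i = 57.02 × 20014 × 0.03202 = 36539 m³/day.

36500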